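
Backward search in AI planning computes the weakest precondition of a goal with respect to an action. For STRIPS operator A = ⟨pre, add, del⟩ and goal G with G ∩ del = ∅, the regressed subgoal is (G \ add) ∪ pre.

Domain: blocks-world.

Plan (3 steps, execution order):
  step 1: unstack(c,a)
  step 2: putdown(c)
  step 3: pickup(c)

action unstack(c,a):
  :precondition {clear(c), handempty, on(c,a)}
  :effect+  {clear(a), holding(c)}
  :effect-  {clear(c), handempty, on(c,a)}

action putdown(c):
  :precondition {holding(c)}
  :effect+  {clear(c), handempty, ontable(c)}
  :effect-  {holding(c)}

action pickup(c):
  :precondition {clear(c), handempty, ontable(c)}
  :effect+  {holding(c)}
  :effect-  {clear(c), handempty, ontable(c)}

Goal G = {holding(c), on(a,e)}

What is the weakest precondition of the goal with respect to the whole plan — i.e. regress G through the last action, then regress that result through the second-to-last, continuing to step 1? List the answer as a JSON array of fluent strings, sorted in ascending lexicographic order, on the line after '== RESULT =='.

Regress step by step:
  through step 3 (pickup(c)): drop {holding(c)}, keep {on(a,e)}, require {clear(c), handempty, ontable(c)}
    → {clear(c), handempty, on(a,e), ontable(c)}
  through step 2 (putdown(c)): drop {clear(c), handempty, ontable(c)}, keep {on(a,e)}, require {holding(c)}
    → {holding(c), on(a,e)}
  through step 1 (unstack(c,a)): drop {holding(c)}, keep {on(a,e)}, require {clear(c), handempty, on(c,a)}
    → {clear(c), handempty, on(a,e), on(c,a)}

== RESULT ==
["clear(c)", "handempty", "on(a,e)", "on(c,a)"]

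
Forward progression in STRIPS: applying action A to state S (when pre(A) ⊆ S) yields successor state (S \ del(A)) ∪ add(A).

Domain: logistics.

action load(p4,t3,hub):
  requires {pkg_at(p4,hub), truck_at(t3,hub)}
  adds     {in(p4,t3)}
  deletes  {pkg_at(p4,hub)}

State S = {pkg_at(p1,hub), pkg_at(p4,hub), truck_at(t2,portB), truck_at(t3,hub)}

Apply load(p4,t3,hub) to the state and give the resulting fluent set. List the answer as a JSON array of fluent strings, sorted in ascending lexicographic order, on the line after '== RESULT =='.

Progress:
  pre ⊆ S: {pkg_at(p4,hub), truck_at(t3,hub)} ⊆ S  — applicable
  S \ del = {pkg_at(p1,hub), truck_at(t2,portB), truck_at(t3,hub)}
  ∪ add   = {in(p4,t3), pkg_at(p1,hub), truck_at(t2,portB), truck_at(t3,hub)}

== RESULT ==
["in(p4,t3)", "pkg_at(p1,hub)", "truck_at(t2,portB)", "truck_at(t3,hub)"]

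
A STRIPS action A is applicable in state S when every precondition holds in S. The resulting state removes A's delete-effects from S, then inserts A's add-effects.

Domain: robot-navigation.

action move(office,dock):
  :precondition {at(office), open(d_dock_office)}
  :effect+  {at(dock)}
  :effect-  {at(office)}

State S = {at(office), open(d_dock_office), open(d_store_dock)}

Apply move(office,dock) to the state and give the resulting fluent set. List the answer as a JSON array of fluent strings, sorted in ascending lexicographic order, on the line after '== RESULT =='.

Progress:
  pre ⊆ S: {at(office), open(d_dock_office)} ⊆ S  — applicable
  S \ del = {open(d_dock_office), open(d_store_dock)}
  ∪ add   = {at(dock), open(d_dock_office), open(d_store_dock)}

== RESULT ==
["at(dock)", "open(d_dock_office)", "open(d_store_dock)"]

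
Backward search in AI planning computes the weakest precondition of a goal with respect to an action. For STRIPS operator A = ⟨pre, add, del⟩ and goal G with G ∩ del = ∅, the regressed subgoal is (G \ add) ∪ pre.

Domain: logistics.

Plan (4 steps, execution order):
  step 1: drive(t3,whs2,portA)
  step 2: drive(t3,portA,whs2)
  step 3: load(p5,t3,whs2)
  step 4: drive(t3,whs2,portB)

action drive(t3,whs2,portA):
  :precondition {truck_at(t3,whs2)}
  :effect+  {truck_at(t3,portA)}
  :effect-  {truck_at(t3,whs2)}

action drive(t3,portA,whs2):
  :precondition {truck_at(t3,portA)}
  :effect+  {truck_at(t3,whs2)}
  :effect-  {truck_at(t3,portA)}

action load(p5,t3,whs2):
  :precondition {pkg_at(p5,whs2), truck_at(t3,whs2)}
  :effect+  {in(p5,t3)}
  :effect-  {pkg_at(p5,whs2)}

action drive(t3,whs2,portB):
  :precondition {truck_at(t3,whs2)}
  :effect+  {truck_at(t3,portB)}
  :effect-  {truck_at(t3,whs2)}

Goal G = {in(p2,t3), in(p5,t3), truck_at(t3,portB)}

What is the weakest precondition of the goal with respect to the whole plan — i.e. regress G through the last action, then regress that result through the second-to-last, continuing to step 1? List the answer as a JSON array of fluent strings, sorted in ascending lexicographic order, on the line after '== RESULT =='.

Regress step by step:
  through step 4 (drive(t3,whs2,portB)): drop {truck_at(t3,portB)}, keep {in(p2,t3), in(p5,t3)}, require {truck_at(t3,whs2)}
    → {in(p2,t3), in(p5,t3), truck_at(t3,whs2)}
  through step 3 (load(p5,t3,whs2)): drop {in(p5,t3)}, keep {in(p2,t3), truck_at(t3,whs2)}, require {pkg_at(p5,whs2), truck_at(t3,whs2)}
    → {in(p2,t3), pkg_at(p5,whs2), truck_at(t3,whs2)}
  through step 2 (drive(t3,portA,whs2)): drop {truck_at(t3,whs2)}, keep {in(p2,t3), pkg_at(p5,whs2)}, require {truck_at(t3,portA)}
    → {in(p2,t3), pkg_at(p5,whs2), truck_at(t3,portA)}
  through step 1 (drive(t3,whs2,portA)): drop {truck_at(t3,portA)}, keep {in(p2,t3), pkg_at(p5,whs2)}, require {truck_at(t3,whs2)}
    → {in(p2,t3), pkg_at(p5,whs2), truck_at(t3,whs2)}

== RESULT ==
["in(p2,t3)", "pkg_at(p5,whs2)", "truck_at(t3,whs2)"]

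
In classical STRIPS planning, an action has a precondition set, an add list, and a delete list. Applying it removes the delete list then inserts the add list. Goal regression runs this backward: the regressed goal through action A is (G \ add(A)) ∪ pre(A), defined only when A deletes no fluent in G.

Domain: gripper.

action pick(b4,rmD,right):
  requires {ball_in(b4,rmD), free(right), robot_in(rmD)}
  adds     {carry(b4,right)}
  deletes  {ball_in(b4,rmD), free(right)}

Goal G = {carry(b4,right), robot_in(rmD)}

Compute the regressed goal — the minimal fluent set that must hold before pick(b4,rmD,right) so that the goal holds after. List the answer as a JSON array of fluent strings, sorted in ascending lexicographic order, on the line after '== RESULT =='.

Compute (G \ add) ∪ pre:
  G ∩ del = {}  (empty — regression defined)
  G \ add = {carry(b4,right), robot_in(rmD)} \ {carry(b4,right)} = {robot_in(rmD)}
  ∪ pre   = {robot_in(rmD)} ∪ {ball_in(b4,rmD), free(right), robot_in(rmD)}
          = {ball_in(b4,rmD), free(right), robot_in(rmD)}

== RESULT ==
["ball_in(b4,rmD)", "free(right)", "robot_in(rmD)"]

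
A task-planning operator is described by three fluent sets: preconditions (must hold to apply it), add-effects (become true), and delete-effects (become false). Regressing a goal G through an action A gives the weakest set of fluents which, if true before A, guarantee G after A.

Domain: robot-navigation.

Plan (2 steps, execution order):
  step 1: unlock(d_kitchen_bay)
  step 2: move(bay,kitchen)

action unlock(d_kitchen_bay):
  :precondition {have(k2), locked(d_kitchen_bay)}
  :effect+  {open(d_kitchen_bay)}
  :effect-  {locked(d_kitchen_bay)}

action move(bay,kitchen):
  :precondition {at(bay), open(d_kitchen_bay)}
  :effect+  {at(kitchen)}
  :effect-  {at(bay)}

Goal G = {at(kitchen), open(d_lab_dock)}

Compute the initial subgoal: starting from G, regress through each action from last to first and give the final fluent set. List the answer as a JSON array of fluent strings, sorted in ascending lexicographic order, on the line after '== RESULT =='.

Work backward from the goal:
  through step 2 (move(bay,kitchen)): drop {at(kitchen)}, keep {open(d_lab_dock)}, require {at(bay), open(d_kitchen_bay)}
    → {at(bay), open(d_kitchen_bay), open(d_lab_dock)}
  through step 1 (unlock(d_kitchen_bay)): drop {open(d_kitchen_bay)}, keep {at(bay), open(d_lab_dock)}, require {have(k2), locked(d_kitchen_bay)}
    → {at(bay), have(k2), locked(d_kitchen_bay), open(d_lab_dock)}

== RESULT ==
["at(bay)", "have(k2)", "locked(d_kitchen_bay)", "open(d_lab_dock)"]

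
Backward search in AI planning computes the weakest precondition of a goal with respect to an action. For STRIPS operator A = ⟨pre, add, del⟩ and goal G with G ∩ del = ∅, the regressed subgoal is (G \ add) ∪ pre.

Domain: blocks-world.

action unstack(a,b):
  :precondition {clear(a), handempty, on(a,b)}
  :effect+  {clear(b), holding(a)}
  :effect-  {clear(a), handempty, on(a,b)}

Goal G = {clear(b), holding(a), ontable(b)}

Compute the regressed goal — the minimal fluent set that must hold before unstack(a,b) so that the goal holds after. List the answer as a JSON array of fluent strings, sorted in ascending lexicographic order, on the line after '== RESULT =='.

Compute (G \ add) ∪ pre:
  G ∩ del = {}  (empty — regression defined)
  G \ add = {clear(b), holding(a), ontable(b)} \ {clear(b), holding(a)} = {ontable(b)}
  ∪ pre   = {ontable(b)} ∪ {clear(a), handempty, on(a,b)}
          = {clear(a), handempty, on(a,b), ontable(b)}

== RESULT ==
["clear(a)", "handempty", "on(a,b)", "ontable(b)"]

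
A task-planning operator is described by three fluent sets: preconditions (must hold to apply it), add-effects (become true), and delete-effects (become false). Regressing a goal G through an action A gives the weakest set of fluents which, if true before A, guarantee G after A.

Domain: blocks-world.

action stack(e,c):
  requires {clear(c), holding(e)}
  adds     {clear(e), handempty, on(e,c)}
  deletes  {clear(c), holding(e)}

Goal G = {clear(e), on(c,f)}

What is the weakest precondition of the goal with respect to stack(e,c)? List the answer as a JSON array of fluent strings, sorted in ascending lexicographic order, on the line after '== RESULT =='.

Regress:
  G ∩ del = {}  (empty — regression defined)
  G \ add = {clear(e), on(c,f)} \ {clear(e), handempty, on(e,c)} = {on(c,f)}
  ∪ pre   = {on(c,f)} ∪ {clear(c), holding(e)}
          = {clear(c), holding(e), on(c,f)}

== RESULT ==
["clear(c)", "holding(e)", "on(c,f)"]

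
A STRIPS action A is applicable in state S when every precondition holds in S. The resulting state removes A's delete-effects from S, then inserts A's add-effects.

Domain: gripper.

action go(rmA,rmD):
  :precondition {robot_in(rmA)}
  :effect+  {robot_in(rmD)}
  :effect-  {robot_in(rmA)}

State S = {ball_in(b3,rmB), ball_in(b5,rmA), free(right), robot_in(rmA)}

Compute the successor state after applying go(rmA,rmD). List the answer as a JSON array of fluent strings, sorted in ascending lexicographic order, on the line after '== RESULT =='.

Progress:
  pre ⊆ S: {robot_in(rmA)} ⊆ S  — applicable
  S \ del = {ball_in(b3,rmB), ball_in(b5,rmA), free(right)}
  ∪ add   = {ball_in(b3,rmB), ball_in(b5,rmA), free(right), robot_in(rmD)}

== RESULT ==
["ball_in(b3,rmB)", "ball_in(b5,rmA)", "free(right)", "robot_in(rmD)"]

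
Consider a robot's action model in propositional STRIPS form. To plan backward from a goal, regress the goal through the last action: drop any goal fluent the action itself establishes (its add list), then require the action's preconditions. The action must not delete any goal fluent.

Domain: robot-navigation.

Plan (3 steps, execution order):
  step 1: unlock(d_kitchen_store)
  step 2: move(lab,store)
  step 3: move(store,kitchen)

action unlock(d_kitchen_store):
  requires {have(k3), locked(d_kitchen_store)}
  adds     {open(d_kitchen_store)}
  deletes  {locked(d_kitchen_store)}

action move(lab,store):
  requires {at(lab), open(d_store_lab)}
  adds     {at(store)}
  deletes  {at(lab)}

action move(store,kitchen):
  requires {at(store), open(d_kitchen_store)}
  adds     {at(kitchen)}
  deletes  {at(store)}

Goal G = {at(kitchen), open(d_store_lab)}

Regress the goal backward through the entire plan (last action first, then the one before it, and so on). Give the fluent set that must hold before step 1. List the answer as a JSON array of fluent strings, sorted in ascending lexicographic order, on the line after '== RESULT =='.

Work backward from the goal:
  through step 3 (move(store,kitchen)): drop {at(kitchen)}, keep {open(d_store_lab)}, require {at(store), open(d_kitchen_store)}
    → {at(store), open(d_kitchen_store), open(d_store_lab)}
  through step 2 (move(lab,store)): drop {at(store)}, keep {open(d_kitchen_store), open(d_store_lab)}, require {at(lab), open(d_store_lab)}
    → {at(lab), open(d_kitchen_store), open(d_store_lab)}
  through step 1 (unlock(d_kitchen_store)): drop {open(d_kitchen_store)}, keep {at(lab), open(d_store_lab)}, require {have(k3), locked(d_kitchen_store)}
    → {at(lab), have(k3), locked(d_kitchen_store), open(d_store_lab)}

== RESULT ==
["at(lab)", "have(k3)", "locked(d_kitchen_store)", "open(d_store_lab)"]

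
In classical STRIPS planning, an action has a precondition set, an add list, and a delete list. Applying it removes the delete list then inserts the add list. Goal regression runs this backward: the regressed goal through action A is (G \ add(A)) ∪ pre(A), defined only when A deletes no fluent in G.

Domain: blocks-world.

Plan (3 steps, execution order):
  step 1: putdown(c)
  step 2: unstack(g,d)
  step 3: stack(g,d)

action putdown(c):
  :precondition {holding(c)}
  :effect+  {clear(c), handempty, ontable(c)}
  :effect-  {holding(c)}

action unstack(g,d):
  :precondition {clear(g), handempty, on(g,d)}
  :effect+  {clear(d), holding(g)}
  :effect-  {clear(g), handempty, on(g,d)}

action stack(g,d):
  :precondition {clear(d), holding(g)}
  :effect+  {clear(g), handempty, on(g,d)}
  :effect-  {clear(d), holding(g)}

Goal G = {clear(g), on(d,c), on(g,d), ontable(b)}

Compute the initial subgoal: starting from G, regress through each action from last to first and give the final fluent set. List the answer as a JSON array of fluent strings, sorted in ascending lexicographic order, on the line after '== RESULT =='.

Work backward from the goal:
  through step 3 (stack(g,d)): drop {clear(g), on(g,d)}, keep {on(d,c), ontable(b)}, require {clear(d), holding(g)}
    → {clear(d), holding(g), on(d,c), ontable(b)}
  through step 2 (unstack(g,d)): drop {clear(d), holding(g)}, keep {on(d,c), ontable(b)}, require {clear(g), handempty, on(g,d)}
    → {clear(g), handempty, on(d,c), on(g,d), ontable(b)}
  through step 1 (putdown(c)): drop {handempty}, keep {clear(g), on(d,c), on(g,d), ontable(b)}, require {holding(c)}
    → {clear(g), holding(c), on(d,c), on(g,d), ontable(b)}

== RESULT ==
["clear(g)", "holding(c)", "on(d,c)", "on(g,d)", "ontable(b)"]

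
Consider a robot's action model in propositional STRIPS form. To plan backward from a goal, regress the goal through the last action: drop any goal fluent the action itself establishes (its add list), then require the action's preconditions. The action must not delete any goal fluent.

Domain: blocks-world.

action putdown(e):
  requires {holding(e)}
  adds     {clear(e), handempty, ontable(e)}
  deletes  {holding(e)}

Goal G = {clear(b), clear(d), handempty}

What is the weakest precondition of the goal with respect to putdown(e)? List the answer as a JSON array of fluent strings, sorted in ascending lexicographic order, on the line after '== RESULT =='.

Compute (G \ add) ∪ pre:
  G ∩ del = {}  (empty — regression defined)
  G \ add = {clear(b), clear(d), handempty} \ {clear(e), handempty, ontable(e)} = {clear(b), clear(d)}
  ∪ pre   = {clear(b), clear(d)} ∪ {holding(e)}
          = {clear(b), clear(d), holding(e)}

== RESULT ==
["clear(b)", "clear(d)", "holding(e)"]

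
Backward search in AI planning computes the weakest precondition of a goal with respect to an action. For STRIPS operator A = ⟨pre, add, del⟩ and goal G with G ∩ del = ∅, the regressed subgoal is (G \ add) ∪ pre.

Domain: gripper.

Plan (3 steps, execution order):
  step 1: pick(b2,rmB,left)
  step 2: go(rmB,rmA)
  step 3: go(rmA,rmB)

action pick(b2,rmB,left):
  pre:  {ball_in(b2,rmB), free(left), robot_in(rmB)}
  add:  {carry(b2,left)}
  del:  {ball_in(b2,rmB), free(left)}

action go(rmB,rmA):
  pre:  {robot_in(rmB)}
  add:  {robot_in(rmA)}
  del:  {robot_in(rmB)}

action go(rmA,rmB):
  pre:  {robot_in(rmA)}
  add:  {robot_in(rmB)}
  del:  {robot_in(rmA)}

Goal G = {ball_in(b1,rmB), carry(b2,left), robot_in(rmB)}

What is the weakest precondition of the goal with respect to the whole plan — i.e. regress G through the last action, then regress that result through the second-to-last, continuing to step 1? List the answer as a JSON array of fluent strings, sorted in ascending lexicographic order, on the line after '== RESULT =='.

Regress step by step:
  through step 3 (go(rmA,rmB)): drop {robot_in(rmB)}, keep {ball_in(b1,rmB), carry(b2,left)}, require {robot_in(rmA)}
    → {ball_in(b1,rmB), carry(b2,left), robot_in(rmA)}
  through step 2 (go(rmB,rmA)): drop {robot_in(rmA)}, keep {ball_in(b1,rmB), carry(b2,left)}, require {robot_in(rmB)}
    → {ball_in(b1,rmB), carry(b2,left), robot_in(rmB)}
  through step 1 (pick(b2,rmB,left)): drop {carry(b2,left)}, keep {ball_in(b1,rmB), robot_in(rmB)}, require {ball_in(b2,rmB), free(left), robot_in(rmB)}
    → {ball_in(b1,rmB), ball_in(b2,rmB), free(left), robot_in(rmB)}

== RESULT ==
["ball_in(b1,rmB)", "ball_in(b2,rmB)", "free(left)", "robot_in(rmB)"]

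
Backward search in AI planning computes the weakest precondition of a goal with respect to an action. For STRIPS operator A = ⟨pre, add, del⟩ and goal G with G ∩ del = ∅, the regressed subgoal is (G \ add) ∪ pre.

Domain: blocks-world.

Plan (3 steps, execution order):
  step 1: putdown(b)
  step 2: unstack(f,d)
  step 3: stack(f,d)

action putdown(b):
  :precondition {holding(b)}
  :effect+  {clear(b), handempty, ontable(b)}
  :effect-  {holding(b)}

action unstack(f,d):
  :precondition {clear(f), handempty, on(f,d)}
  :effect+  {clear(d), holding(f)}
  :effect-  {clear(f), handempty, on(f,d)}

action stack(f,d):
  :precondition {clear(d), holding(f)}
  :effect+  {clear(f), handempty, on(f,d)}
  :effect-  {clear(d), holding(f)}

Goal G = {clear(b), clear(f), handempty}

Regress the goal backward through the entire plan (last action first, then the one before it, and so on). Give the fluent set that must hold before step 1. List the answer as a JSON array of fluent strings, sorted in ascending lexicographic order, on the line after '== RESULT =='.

Work backward from the goal:
  through step 3 (stack(f,d)): drop {clear(f), handempty}, keep {clear(b)}, require {clear(d), holding(f)}
    → {clear(b), clear(d), holding(f)}
  through step 2 (unstack(f,d)): drop {clear(d), holding(f)}, keep {clear(b)}, require {clear(f), handempty, on(f,d)}
    → {clear(b), clear(f), handempty, on(f,d)}
  through step 1 (putdown(b)): drop {clear(b), handempty}, keep {clear(f), on(f,d)}, require {holding(b)}
    → {clear(f), holding(b), on(f,d)}

== RESULT ==
["clear(f)", "holding(b)", "on(f,d)"]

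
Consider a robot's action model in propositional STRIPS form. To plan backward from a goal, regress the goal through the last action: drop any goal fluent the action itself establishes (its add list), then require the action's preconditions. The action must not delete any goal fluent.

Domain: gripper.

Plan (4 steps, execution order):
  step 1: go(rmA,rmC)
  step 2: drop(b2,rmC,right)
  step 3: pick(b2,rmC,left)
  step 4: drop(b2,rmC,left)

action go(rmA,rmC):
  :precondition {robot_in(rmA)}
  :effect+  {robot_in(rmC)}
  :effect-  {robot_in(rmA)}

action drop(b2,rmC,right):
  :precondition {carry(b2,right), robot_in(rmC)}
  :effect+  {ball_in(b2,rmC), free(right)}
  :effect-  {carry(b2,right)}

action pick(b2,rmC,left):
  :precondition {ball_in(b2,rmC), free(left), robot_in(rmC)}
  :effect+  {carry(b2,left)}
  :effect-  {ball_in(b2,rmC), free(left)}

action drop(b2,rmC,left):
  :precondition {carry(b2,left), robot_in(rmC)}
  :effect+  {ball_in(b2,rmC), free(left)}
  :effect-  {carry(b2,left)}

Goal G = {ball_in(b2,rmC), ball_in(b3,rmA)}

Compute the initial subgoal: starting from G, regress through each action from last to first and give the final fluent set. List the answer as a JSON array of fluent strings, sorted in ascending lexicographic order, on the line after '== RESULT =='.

Regress step by step:
  through step 4 (drop(b2,rmC,left)): drop {ball_in(b2,rmC)}, keep {ball_in(b3,rmA)}, require {carry(b2,left), robot_in(rmC)}
    → {ball_in(b3,rmA), carry(b2,left), robot_in(rmC)}
  through step 3 (pick(b2,rmC,left)): drop {carry(b2,left)}, keep {ball_in(b3,rmA), robot_in(rmC)}, require {ball_in(b2,rmC), free(left), robot_in(rmC)}
    → {ball_in(b2,rmC), ball_in(b3,rmA), free(left), robot_in(rmC)}
  through step 2 (drop(b2,rmC,right)): drop {ball_in(b2,rmC)}, keep {ball_in(b3,rmA), free(left), robot_in(rmC)}, require {carry(b2,right), robot_in(rmC)}
    → {ball_in(b3,rmA), carry(b2,right), free(left), robot_in(rmC)}
  through step 1 (go(rmA,rmC)): drop {robot_in(rmC)}, keep {ball_in(b3,rmA), carry(b2,right), free(left)}, require {robot_in(rmA)}
    → {ball_in(b3,rmA), carry(b2,right), free(left), robot_in(rmA)}

== RESULT ==
["ball_in(b3,rmA)", "carry(b2,right)", "free(left)", "robot_in(rmA)"]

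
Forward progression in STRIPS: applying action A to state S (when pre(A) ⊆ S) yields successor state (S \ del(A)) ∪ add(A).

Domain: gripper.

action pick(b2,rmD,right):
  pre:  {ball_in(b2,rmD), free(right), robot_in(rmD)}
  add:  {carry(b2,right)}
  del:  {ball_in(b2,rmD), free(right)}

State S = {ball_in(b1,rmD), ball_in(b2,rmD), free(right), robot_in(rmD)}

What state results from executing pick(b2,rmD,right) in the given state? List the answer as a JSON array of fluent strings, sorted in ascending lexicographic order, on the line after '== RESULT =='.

Compute (S \ del) ∪ add:
  pre ⊆ S: {ball_in(b2,rmD), free(right), robot_in(rmD)} ⊆ S  — applicable
  S \ del = {ball_in(b1,rmD), robot_in(rmD)}
  ∪ add   = {ball_in(b1,rmD), carry(b2,right), robot_in(rmD)}

== RESULT ==
["ball_in(b1,rmD)", "carry(b2,right)", "robot_in(rmD)"]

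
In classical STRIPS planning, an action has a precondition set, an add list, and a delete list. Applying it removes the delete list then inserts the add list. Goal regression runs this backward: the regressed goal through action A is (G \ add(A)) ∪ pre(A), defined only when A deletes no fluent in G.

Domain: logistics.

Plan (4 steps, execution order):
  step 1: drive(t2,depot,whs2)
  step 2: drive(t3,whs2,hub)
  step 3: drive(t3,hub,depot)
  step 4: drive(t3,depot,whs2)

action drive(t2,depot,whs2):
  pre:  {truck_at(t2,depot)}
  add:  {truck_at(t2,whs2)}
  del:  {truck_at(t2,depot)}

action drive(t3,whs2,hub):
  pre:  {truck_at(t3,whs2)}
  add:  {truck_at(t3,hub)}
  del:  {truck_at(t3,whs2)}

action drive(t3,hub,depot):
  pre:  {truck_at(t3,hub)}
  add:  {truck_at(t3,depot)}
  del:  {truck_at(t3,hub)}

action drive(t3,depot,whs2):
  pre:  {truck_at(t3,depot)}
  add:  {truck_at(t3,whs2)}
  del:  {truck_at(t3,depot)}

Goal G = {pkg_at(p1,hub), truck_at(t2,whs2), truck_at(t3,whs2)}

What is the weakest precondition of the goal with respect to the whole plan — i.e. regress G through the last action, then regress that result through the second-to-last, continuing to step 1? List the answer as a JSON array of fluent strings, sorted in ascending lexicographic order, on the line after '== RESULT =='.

Regress step by step:
  through step 4 (drive(t3,depot,whs2)): drop {truck_at(t3,whs2)}, keep {pkg_at(p1,hub), truck_at(t2,whs2)}, require {truck_at(t3,depot)}
    → {pkg_at(p1,hub), truck_at(t2,whs2), truck_at(t3,depot)}
  through step 3 (drive(t3,hub,depot)): drop {truck_at(t3,depot)}, keep {pkg_at(p1,hub), truck_at(t2,whs2)}, require {truck_at(t3,hub)}
    → {pkg_at(p1,hub), truck_at(t2,whs2), truck_at(t3,hub)}
  through step 2 (drive(t3,whs2,hub)): drop {truck_at(t3,hub)}, keep {pkg_at(p1,hub), truck_at(t2,whs2)}, require {truck_at(t3,whs2)}
    → {pkg_at(p1,hub), truck_at(t2,whs2), truck_at(t3,whs2)}
  through step 1 (drive(t2,depot,whs2)): drop {truck_at(t2,whs2)}, keep {pkg_at(p1,hub), truck_at(t3,whs2)}, require {truck_at(t2,depot)}
    → {pkg_at(p1,hub), truck_at(t2,depot), truck_at(t3,whs2)}

== RESULT ==
["pkg_at(p1,hub)", "truck_at(t2,depot)", "truck_at(t3,whs2)"]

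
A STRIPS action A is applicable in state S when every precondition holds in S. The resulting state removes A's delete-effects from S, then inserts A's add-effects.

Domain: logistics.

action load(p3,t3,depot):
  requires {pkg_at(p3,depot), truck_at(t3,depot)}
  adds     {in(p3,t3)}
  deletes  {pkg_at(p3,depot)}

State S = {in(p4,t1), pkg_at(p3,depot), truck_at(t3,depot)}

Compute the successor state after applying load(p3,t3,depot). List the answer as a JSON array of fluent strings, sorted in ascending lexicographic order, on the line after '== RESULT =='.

Progress:
  pre ⊆ S: {pkg_at(p3,depot), truck_at(t3,depot)} ⊆ S  — applicable
  S \ del = {in(p4,t1), truck_at(t3,depot)}
  ∪ add   = {in(p3,t3), in(p4,t1), truck_at(t3,depot)}

== RESULT ==
["in(p3,t3)", "in(p4,t1)", "truck_at(t3,depot)"]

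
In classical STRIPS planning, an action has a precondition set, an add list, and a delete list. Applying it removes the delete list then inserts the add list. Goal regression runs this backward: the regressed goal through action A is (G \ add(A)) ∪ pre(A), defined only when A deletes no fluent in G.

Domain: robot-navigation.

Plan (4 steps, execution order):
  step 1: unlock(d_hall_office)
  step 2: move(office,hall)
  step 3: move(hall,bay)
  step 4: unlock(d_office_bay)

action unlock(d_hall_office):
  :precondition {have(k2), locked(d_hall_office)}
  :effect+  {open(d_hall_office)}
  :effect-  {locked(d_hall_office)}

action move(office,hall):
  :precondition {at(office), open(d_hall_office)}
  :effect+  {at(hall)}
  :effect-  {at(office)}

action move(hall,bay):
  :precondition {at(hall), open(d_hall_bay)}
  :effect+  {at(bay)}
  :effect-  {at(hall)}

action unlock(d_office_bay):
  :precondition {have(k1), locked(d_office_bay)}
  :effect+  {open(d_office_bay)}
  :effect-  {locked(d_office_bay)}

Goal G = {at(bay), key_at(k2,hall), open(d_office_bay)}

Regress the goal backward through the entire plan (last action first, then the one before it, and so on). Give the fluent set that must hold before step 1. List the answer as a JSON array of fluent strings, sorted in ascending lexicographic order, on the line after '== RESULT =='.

Regress step by step:
  through step 4 (unlock(d_office_bay)): drop {open(d_office_bay)}, keep {at(bay), key_at(k2,hall)}, require {have(k1), locked(d_office_bay)}
    → {at(bay), have(k1), key_at(k2,hall), locked(d_office_bay)}
  through step 3 (move(hall,bay)): drop {at(bay)}, keep {have(k1), key_at(k2,hall), locked(d_office_bay)}, require {at(hall), open(d_hall_bay)}
    → {at(hall), have(k1), key_at(k2,hall), locked(d_office_bay), open(d_hall_bay)}
  through step 2 (move(office,hall)): drop {at(hall)}, keep {have(k1), key_at(k2,hall), locked(d_office_bay), open(d_hall_bay)}, require {at(office), open(d_hall_office)}
    → {at(office), have(k1), key_at(k2,hall), locked(d_office_bay), open(d_hall_bay), open(d_hall_office)}
  through step 1 (unlock(d_hall_office)): drop {open(d_hall_office)}, keep {at(office), have(k1), key_at(k2,hall), locked(d_office_bay), open(d_hall_bay)}, require {have(k2), locked(d_hall_office)}
    → {at(office), have(k1), have(k2), key_at(k2,hall), locked(d_hall_office), locked(d_office_bay), open(d_hall_bay)}

== RESULT ==
["at(office)", "have(k1)", "have(k2)", "key_at(k2,hall)", "locked(d_hall_office)", "locked(d_office_bay)", "open(d_hall_bay)"]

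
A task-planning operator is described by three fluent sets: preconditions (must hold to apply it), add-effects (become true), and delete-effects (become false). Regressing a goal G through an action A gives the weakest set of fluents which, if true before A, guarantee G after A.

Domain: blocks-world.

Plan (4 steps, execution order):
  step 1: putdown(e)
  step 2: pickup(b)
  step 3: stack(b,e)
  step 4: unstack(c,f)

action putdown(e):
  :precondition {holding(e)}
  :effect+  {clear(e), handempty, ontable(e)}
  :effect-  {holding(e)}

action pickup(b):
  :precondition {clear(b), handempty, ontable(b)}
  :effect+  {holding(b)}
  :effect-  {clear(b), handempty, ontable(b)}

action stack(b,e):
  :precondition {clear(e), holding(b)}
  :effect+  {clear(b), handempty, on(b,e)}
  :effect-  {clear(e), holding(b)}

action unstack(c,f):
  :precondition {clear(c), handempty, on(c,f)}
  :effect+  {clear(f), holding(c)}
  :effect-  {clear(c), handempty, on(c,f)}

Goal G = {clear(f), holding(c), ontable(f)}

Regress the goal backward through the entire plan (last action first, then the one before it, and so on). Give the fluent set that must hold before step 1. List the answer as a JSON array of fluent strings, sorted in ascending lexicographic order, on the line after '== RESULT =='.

Work backward from the goal:
  through step 4 (unstack(c,f)): drop {clear(f), holding(c)}, keep {ontable(f)}, require {clear(c), handempty, on(c,f)}
    → {clear(c), handempty, on(c,f), ontable(f)}
  through step 3 (stack(b,e)): drop {handempty}, keep {clear(c), on(c,f), ontable(f)}, require {clear(e), holding(b)}
    → {clear(c), clear(e), holding(b), on(c,f), ontable(f)}
  through step 2 (pickup(b)): drop {holding(b)}, keep {clear(c), clear(e), on(c,f), ontable(f)}, require {clear(b), handempty, ontable(b)}
    → {clear(b), clear(c), clear(e), handempty, on(c,f), ontable(b), ontable(f)}
  through step 1 (putdown(e)): drop {clear(e), handempty}, keep {clear(b), clear(c), on(c,f), ontable(b), ontable(f)}, require {holding(e)}
    → {clear(b), clear(c), holding(e), on(c,f), ontable(b), ontable(f)}

== RESULT ==
["clear(b)", "clear(c)", "holding(e)", "on(c,f)", "ontable(b)", "ontable(f)"]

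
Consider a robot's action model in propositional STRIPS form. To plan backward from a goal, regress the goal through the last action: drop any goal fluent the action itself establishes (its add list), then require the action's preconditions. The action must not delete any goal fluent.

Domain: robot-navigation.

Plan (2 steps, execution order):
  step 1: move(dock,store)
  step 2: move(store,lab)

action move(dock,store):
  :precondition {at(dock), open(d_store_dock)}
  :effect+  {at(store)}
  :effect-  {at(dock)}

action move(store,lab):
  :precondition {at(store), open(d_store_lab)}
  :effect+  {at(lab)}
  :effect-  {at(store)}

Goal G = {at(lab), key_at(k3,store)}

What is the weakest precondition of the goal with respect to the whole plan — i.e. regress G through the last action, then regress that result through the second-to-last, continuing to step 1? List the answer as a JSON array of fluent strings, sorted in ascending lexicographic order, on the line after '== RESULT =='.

Work backward from the goal:
  through step 2 (move(store,lab)): drop {at(lab)}, keep {key_at(k3,store)}, require {at(store), open(d_store_lab)}
    → {at(store), key_at(k3,store), open(d_store_lab)}
  through step 1 (move(dock,store)): drop {at(store)}, keep {key_at(k3,store), open(d_store_lab)}, require {at(dock), open(d_store_dock)}
    → {at(dock), key_at(k3,store), open(d_store_dock), open(d_store_lab)}

== RESULT ==
["at(dock)", "key_at(k3,store)", "open(d_store_dock)", "open(d_store_lab)"]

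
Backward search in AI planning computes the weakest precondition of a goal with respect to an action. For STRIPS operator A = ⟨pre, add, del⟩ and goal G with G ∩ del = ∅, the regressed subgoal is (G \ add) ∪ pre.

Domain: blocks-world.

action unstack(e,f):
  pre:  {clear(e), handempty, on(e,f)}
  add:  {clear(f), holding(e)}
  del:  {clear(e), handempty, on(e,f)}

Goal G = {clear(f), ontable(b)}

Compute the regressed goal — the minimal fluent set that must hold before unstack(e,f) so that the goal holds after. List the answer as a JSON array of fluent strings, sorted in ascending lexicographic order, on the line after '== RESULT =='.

Compute (G \ add) ∪ pre:
  G ∩ del = {}  (empty — regression defined)
  G \ add = {clear(f), ontable(b)} \ {clear(f), holding(e)} = {ontable(b)}
  ∪ pre   = {ontable(b)} ∪ {clear(e), handempty, on(e,f)}
          = {clear(e), handempty, on(e,f), ontable(b)}

== RESULT ==
["clear(e)", "handempty", "on(e,f)", "ontable(b)"]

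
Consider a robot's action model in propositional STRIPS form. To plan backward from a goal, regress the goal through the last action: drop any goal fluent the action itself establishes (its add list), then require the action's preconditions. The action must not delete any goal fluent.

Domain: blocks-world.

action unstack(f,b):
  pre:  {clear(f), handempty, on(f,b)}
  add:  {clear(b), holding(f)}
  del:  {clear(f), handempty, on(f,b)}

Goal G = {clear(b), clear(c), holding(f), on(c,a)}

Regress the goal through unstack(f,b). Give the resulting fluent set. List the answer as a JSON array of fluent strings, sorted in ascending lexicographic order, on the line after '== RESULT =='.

Regress:
  G ∩ del = {}  (empty — regression defined)
  G \ add = {clear(b), clear(c), holding(f), on(c,a)} \ {clear(b), holding(f)} = {clear(c), on(c,a)}
  ∪ pre   = {clear(c), on(c,a)} ∪ {clear(f), handempty, on(f,b)}
          = {clear(c), clear(f), handempty, on(c,a), on(f,b)}

== RESULT ==
["clear(c)", "clear(f)", "handempty", "on(c,a)", "on(f,b)"]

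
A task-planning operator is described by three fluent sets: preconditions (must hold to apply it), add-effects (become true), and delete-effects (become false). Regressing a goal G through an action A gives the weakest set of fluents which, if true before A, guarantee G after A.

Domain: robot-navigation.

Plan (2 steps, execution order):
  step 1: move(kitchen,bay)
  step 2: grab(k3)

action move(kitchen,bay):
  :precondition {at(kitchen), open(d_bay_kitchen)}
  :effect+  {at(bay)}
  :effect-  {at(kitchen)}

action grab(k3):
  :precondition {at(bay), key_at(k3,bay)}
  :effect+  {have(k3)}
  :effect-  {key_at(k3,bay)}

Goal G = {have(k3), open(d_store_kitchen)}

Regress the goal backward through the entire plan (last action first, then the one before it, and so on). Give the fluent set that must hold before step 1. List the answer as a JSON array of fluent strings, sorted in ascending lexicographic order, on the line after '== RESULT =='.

Regress step by step:
  through step 2 (grab(k3)): drop {have(k3)}, keep {open(d_store_kitchen)}, require {at(bay), key_at(k3,bay)}
    → {at(bay), key_at(k3,bay), open(d_store_kitchen)}
  through step 1 (move(kitchen,bay)): drop {at(bay)}, keep {key_at(k3,bay), open(d_store_kitchen)}, require {at(kitchen), open(d_bay_kitchen)}
    → {at(kitchen), key_at(k3,bay), open(d_bay_kitchen), open(d_store_kitchen)}

== RESULT ==
["at(kitchen)", "key_at(k3,bay)", "open(d_bay_kitchen)", "open(d_store_kitchen)"]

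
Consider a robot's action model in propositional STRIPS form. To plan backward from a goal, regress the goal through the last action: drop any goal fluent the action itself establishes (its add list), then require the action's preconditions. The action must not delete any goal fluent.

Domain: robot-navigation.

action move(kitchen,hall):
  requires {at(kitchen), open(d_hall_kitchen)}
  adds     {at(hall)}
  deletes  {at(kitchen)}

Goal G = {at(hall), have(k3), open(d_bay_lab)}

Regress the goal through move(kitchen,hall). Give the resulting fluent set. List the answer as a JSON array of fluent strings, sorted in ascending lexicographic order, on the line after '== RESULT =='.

Regress:
  G ∩ del = {}  (empty — regression defined)
  G \ add = {at(hall), have(k3), open(d_bay_lab)} \ {at(hall)} = {have(k3), open(d_bay_lab)}
  ∪ pre   = {have(k3), open(d_bay_lab)} ∪ {at(kitchen), open(d_hall_kitchen)}
          = {at(kitchen), have(k3), open(d_bay_lab), open(d_hall_kitchen)}

== RESULT ==
["at(kitchen)", "have(k3)", "open(d_bay_lab)", "open(d_hall_kitchen)"]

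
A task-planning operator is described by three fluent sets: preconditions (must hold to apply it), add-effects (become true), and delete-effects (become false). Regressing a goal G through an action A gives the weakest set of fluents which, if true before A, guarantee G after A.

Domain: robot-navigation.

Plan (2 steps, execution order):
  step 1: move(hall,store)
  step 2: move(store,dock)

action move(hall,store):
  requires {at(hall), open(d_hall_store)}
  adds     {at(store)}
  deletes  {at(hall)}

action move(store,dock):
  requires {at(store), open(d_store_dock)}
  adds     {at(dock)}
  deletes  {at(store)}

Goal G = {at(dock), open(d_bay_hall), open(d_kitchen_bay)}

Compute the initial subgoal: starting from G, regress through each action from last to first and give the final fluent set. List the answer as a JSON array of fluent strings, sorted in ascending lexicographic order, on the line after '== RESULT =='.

Work backward from the goal:
  through step 2 (move(store,dock)): drop {at(dock)}, keep {open(d_bay_hall), open(d_kitchen_bay)}, require {at(store), open(d_store_dock)}
    → {at(store), open(d_bay_hall), open(d_kitchen_bay), open(d_store_dock)}
  through step 1 (move(hall,store)): drop {at(store)}, keep {open(d_bay_hall), open(d_kitchen_bay), open(d_store_dock)}, require {at(hall), open(d_hall_store)}
    → {at(hall), open(d_bay_hall), open(d_hall_store), open(d_kitchen_bay), open(d_store_dock)}

== RESULT ==
["at(hall)", "open(d_bay_hall)", "open(d_hall_store)", "open(d_kitchen_bay)", "open(d_store_dock)"]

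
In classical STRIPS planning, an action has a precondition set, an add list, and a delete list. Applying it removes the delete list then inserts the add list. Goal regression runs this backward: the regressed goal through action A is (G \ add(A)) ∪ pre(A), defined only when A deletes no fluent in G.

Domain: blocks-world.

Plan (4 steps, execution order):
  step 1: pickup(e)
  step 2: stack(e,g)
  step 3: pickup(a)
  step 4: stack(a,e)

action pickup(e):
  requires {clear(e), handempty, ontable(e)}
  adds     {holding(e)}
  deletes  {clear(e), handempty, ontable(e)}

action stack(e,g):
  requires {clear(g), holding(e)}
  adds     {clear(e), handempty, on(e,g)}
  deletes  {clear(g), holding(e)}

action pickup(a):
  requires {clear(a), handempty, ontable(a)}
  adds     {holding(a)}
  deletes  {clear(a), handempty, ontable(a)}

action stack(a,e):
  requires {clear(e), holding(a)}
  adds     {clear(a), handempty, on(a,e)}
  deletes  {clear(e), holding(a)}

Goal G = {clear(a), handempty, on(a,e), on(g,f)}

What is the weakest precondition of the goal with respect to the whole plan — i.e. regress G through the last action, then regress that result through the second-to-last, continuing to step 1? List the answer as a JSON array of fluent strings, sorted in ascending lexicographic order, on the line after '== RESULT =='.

Regress step by step:
  through step 4 (stack(a,e)): drop {clear(a), handempty, on(a,e)}, keep {on(g,f)}, require {clear(e), holding(a)}
    → {clear(e), holding(a), on(g,f)}
  through step 3 (pickup(a)): drop {holding(a)}, keep {clear(e), on(g,f)}, require {clear(a), handempty, ontable(a)}
    → {clear(a), clear(e), handempty, on(g,f), ontable(a)}
  through step 2 (stack(e,g)): drop {clear(e), handempty}, keep {clear(a), on(g,f), ontable(a)}, require {clear(g), holding(e)}
    → {clear(a), clear(g), holding(e), on(g,f), ontable(a)}
  through step 1 (pickup(e)): drop {holding(e)}, keep {clear(a), clear(g), on(g,f), ontable(a)}, require {clear(e), handempty, ontable(e)}
    → {clear(a), clear(e), clear(g), handempty, on(g,f), ontable(a), ontable(e)}

== RESULT ==
["clear(a)", "clear(e)", "clear(g)", "handempty", "on(g,f)", "ontable(a)", "ontable(e)"]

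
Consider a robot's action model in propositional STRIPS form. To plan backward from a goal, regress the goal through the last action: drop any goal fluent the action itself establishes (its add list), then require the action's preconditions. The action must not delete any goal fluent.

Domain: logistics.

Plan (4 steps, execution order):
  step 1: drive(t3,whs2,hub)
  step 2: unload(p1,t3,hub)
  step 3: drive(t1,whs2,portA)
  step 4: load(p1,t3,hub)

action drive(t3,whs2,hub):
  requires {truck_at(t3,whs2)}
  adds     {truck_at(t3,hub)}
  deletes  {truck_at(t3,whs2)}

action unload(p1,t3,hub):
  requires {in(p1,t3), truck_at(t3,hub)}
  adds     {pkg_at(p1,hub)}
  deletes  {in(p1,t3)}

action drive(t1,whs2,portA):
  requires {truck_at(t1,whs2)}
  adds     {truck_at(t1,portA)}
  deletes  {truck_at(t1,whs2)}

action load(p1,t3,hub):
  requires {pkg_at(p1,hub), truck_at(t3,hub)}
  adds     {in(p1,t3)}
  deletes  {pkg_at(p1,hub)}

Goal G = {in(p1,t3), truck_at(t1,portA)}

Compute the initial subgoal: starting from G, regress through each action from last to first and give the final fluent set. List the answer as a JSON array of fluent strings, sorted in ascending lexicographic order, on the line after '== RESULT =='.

Work backward from the goal:
  through step 4 (load(p1,t3,hub)): drop {in(p1,t3)}, keep {truck_at(t1,portA)}, require {pkg_at(p1,hub), truck_at(t3,hub)}
    → {pkg_at(p1,hub), truck_at(t1,portA), truck_at(t3,hub)}
  through step 3 (drive(t1,whs2,portA)): drop {truck_at(t1,portA)}, keep {pkg_at(p1,hub), truck_at(t3,hub)}, require {truck_at(t1,whs2)}
    → {pkg_at(p1,hub), truck_at(t1,whs2), truck_at(t3,hub)}
  through step 2 (unload(p1,t3,hub)): drop {pkg_at(p1,hub)}, keep {truck_at(t1,whs2), truck_at(t3,hub)}, require {in(p1,t3), truck_at(t3,hub)}
    → {in(p1,t3), truck_at(t1,whs2), truck_at(t3,hub)}
  through step 1 (drive(t3,whs2,hub)): drop {truck_at(t3,hub)}, keep {in(p1,t3), truck_at(t1,whs2)}, require {truck_at(t3,whs2)}
    → {in(p1,t3), truck_at(t1,whs2), truck_at(t3,whs2)}

== RESULT ==
["in(p1,t3)", "truck_at(t1,whs2)", "truck_at(t3,whs2)"]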